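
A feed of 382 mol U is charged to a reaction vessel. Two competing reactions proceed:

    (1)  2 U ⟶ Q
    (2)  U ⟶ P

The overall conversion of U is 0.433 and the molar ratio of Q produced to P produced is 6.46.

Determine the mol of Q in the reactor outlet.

Conversion of U: U consumed = 0.433 × 382 = 165.4 mol = 2ξ₁ + 1ξ₂.
Selectivity: 1ξ₁ / (1ξ₂) = 6.46 → ξ₁ = 6.46 ξ₂.
Substitute: (2·6.46 + 1) ξ₂ = 165.4 → ξ₂ = 11.88 mol, ξ₁ = 76.76 mol.
Outlet amounts (n = n₀ + Σ ν·ξ):
  U: 382 − 2(76.76) − 1(11.88) = 216.6
  Q: 0 + 1(76.76) = 76.76
  P: 0 + 1(11.88) = 11.88

76.8 mol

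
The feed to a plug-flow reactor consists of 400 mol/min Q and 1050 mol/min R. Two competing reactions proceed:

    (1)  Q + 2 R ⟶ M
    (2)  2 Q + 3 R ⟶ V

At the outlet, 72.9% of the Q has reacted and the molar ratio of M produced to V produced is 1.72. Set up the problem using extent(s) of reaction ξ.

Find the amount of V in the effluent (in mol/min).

Conversion of Q: Q consumed = 0.729 × 400 = 291.6 mol/min = 1ξ₁ + 2ξ₂.
Selectivity: 1ξ₁ / (1ξ₂) = 1.72 → ξ₁ = 1.72 ξ₂.
Substitute: (1·1.72 + 2) ξ₂ = 291.6 → ξ₂ = 78.39 mol/min, ξ₁ = 134.8 mol/min.
Outlet amounts (n = n₀ + Σ ν·ξ):
  Q: 400 − 1(134.8) − 2(78.39) = 108.4
  R: 1050 − 2(134.8) − 3(78.39) = 545.2
  M: 0 + 1(134.8) = 134.8
  V: 0 + 1(78.39) = 78.39

78.4 mol/min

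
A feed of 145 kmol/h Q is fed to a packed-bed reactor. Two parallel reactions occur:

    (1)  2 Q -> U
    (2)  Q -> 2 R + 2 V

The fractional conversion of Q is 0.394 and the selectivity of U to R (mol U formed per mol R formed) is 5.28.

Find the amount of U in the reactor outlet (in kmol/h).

Conversion of Q: Q consumed = 0.394 × 145 = 57.13 kmol/h = 2ξ₁ + 1ξ₂.
Selectivity: 1ξ₁ / (2ξ₂) = 5.28 → ξ₁ = 10.56 ξ₂.
Substitute: (2·10.56 + 1) ξ₂ = 57.13 → ξ₂ = 2.583 kmol/h, ξ₁ = 27.27 kmol/h.
Outlet amounts (n = n₀ + Σ ν·ξ):
  Q: 145 − 2(27.27) − 1(2.583) = 87.87
  U: 0 + 1(27.27) = 27.27
  R: 0 + 2(2.583) = 5.165
  V: 0 + 2(2.583) = 5.165

27.3 kmol/h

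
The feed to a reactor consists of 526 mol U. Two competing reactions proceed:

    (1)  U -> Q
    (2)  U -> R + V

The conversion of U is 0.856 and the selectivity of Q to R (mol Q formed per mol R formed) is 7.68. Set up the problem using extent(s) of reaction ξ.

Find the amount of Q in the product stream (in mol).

398 mol

Conversion of U: U consumed = 0.856 × 526 = 450.3 mol = 1ξ₁ + 1ξ₂.
Selectivity: 1ξ₁ / (1ξ₂) = 7.68 → ξ₁ = 7.68 ξ₂.
Substitute: (1·7.68 + 1) ξ₂ = 450.3 → ξ₂ = 51.87 mol, ξ₁ = 398.4 mol.
Outlet amounts (n = n₀ + Σ ν·ξ):
  U: 526 − 1(398.4) − 1(51.87) = 75.74
  Q: 0 + 1(398.4) = 398.4
  R: 0 + 1(51.87) = 51.87
  V: 0 + 1(51.87) = 51.87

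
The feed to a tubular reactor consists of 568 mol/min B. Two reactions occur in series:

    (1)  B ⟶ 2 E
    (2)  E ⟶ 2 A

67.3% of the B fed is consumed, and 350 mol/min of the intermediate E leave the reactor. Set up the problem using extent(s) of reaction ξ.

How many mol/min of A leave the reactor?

Conversion of B: B consumed = 1ξ₁ = 0.673 × 568 → ξ₁ = 382.3 mol/min.
E balance: n_E = 0 + 2ξ₁ − 1ξ₂ = 350 → ξ₂ = (2·382.3 − 350)/1 = 414.5 mol/min.
Outlet amounts (n = n₀ + Σ ν·ξ):
  B: 568 − 1(382.3) = 185.7
  E: 0 + 2(382.3) − 1(414.5) = 350
  A: 0 + 2(414.5) = 829.1

829 mol/min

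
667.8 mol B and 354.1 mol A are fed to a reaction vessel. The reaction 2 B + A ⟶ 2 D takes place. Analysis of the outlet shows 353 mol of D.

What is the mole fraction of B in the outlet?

For D: n = n₀ + 2ξ → 353 = 0 + 2ξ, giving ξ = 176.5 mol.
Outlet amounts (n = n₀ + ν ξ):
  B: 667.8 − 2(176.5) = 314.8
  A: 354.1 − 1(176.5) = 177.6
  D: 0 + 2(176.5) = 353
Total out = 845.4 mol; y_B = 314.8 / 845.4 = 0.3724.

0.372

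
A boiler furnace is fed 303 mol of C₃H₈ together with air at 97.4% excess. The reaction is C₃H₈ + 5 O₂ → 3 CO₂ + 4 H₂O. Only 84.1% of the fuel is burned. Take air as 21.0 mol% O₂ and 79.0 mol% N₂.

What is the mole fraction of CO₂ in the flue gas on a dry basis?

Stoichiometric O₂ = 5 × 303 = 1515 mol; O₂ fed = 1515 × 1.974 = 2991 mol.
N₂ fed = 2991 × 79/21 = 11250 mol.
Fuel reacted = 0.841 × 303 → ξ = 254.8 mol.
Outlet (n = n₀ + ν ξ):
  C₃H₈: 303 − 1(254.8) = 48.18
  O₂: 2991 − 5(254.8) = 1716
  N₂: 11250 (inert)
  CO₂: 0 + 3(254.8) = 764.5
  H₂O: 0 + 4(254.8) = 1019
Dry total = 13780 mol; y_CO₂ (dry) = 764.5 / 13780 = 0.05548.

0.0555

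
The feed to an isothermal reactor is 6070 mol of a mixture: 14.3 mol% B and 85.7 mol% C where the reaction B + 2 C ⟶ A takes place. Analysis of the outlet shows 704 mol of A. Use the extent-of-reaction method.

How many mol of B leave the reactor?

164 mol

For A: n = n₀ + 1ξ → 704 = 0 + 1ξ, giving ξ = 704 mol.
Outlet amounts (n = n₀ + ν ξ):
  B: 868 − 1(704) = 164
  C: 5202 − 2(704) = 3794
  A: 0 + 1(704) = 704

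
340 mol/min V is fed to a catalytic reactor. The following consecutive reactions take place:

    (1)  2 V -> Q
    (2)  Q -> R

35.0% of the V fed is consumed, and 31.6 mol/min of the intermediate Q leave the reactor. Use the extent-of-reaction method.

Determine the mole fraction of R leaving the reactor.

0.0995

Conversion of V: V consumed = 2ξ₁ = 0.35 × 340 → ξ₁ = 59.5 mol/min.
Q balance: n_Q = 0 + 1ξ₁ − 1ξ₂ = 31.6 → ξ₂ = (1·59.5 − 31.6)/1 = 27.9 mol/min.
Outlet amounts (n = n₀ + Σ ν·ξ):
  V: 340 − 2(59.5) = 221
  Q: 0 + 1(59.5) − 1(27.9) = 31.6
  R: 0 + 1(27.9) = 27.9
Total out = 280.5 mol/min; y_R = 27.9 / 280.5 = 0.09947.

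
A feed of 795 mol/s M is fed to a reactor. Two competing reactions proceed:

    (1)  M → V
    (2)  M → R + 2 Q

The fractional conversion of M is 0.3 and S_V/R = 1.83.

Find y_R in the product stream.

0.0875

Conversion of M: M consumed = 0.3 × 795 = 238.5 mol/s = 1ξ₁ + 1ξ₂.
Selectivity: 1ξ₁ / (1ξ₂) = 1.83 → ξ₁ = 1.83 ξ₂.
Substitute: (1·1.83 + 1) ξ₂ = 238.5 → ξ₂ = 84.28 mol/s, ξ₁ = 154.2 mol/s.
Outlet amounts (n = n₀ + Σ ν·ξ):
  M: 795 − 1(154.2) − 1(84.28) = 556.5
  V: 0 + 1(154.2) = 154.2
  R: 0 + 1(84.28) = 84.28
  Q: 0 + 2(84.28) = 168.6
Total out = 963.6 mol/s; y_R = 84.28 / 963.6 = 0.08746.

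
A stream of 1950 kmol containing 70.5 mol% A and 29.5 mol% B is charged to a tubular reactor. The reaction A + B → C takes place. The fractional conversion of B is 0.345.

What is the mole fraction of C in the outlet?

B reacted = 0.345 × 575.2 = 198.5 kmol; ν_B = −1, so ξ = 198.5/1 = 198.5 kmol.
Outlet amounts (n = n₀ + ν ξ):
  A: 1375 − 1(198.5) = 1176
  B: 575.2 − 1(198.5) = 376.8
  C: 0 + 1(198.5) = 198.5
Total out = 1752 kmol; y_C = 198.5 / 1752 = 0.1133.

0.113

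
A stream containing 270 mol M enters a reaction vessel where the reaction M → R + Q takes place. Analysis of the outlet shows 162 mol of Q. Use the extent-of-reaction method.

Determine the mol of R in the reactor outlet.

162 mol

For Q: n = n₀ + 1ξ → 162 = 0 + 1ξ, giving ξ = 162 mol.
Outlet amounts (n = n₀ + ν ξ):
  M: 270 − 1(162) = 108
  R: 0 + 1(162) = 162
  Q: 0 + 1(162) = 162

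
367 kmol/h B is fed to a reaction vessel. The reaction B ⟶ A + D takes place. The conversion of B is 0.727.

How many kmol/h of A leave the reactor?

267 kmol/h

B reacted = 0.727 × 367 = 266.8 kmol/h; ν_B = −1, so ξ = 266.8/1 = 266.8 kmol/h.
Outlet amounts (n = n₀ + ν ξ):
  B: 367 − 1(266.8) = 100.2
  A: 0 + 1(266.8) = 266.8
  D: 0 + 1(266.8) = 266.8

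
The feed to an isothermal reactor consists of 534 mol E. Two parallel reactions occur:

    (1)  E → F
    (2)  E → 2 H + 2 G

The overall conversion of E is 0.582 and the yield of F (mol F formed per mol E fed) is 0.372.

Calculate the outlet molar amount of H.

Yield of F: 1ξ₁ / 534 = 0.372 → ξ₁ = 198.6 mol.
Conversion of E: 1ξ₁ + 1ξ₂ = 0.582 × 534 = 310.8 → ξ₂ = 112.1 mol.
Outlet amounts (n = n₀ + Σ ν·ξ):
  E: 534 − 1(198.6) − 1(112.1) = 223.2
  F: 0 + 1(198.6) = 198.6
  H: 0 + 2(112.1) = 224.3
  G: 0 + 2(112.1) = 224.3

224 mol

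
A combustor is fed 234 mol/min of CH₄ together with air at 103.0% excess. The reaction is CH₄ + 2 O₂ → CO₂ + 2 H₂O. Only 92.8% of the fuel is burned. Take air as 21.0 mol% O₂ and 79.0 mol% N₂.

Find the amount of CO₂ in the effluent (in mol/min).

Stoichiometric O₂ = 2 × 234 = 468 mol/min; O₂ fed = 468 × 2.030 = 950 mol/min.
N₂ fed = 950 × 79/21 = 3574 mol/min.
Fuel reacted = 0.928 × 234 → ξ = 217.2 mol/min.
Outlet (n = n₀ + ν ξ):
  CH₄: 234 − 1(217.2) = 16.85
  O₂: 950 − 2(217.2) = 515.7
  N₂: 3574 (inert)
  CO₂: 0 + 1(217.2) = 217.2
  H₂O: 0 + 2(217.2) = 434.3

217 mol/min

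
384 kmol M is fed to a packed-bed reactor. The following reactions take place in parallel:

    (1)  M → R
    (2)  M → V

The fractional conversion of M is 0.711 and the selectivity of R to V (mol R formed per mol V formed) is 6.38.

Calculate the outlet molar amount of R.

236 kmol

Conversion of M: M consumed = 0.711 × 384 = 273 kmol = 1ξ₁ + 1ξ₂.
Selectivity: 1ξ₁ / (1ξ₂) = 6.38 → ξ₁ = 6.38 ξ₂.
Substitute: (1·6.38 + 1) ξ₂ = 273 → ξ₂ = 37 kmol, ξ₁ = 236 kmol.
Outlet amounts (n = n₀ + Σ ν·ξ):
  M: 384 − 1(236) − 1(37) = 111
  R: 0 + 1(236) = 236
  V: 0 + 1(37) = 37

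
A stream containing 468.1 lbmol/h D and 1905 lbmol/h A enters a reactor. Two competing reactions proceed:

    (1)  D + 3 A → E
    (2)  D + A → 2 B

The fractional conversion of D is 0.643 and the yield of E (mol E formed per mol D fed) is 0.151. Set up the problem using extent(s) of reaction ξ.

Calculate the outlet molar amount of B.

461 lbmol/h

Yield of E: 1ξ₁ / 468.1 = 0.151 → ξ₁ = 70.68 lbmol/h.
Conversion of D: 1ξ₁ + 1ξ₂ = 0.643 × 468.1 = 301 → ξ₂ = 230.3 lbmol/h.
Outlet amounts (n = n₀ + Σ ν·ξ):
  D: 468.1 − 1(70.68) − 1(230.3) = 167.1
  A: 1905 − 3(70.68) − 1(230.3) = 1463
  E: 0 + 1(70.68) = 70.68
  B: 0 + 2(230.3) = 460.6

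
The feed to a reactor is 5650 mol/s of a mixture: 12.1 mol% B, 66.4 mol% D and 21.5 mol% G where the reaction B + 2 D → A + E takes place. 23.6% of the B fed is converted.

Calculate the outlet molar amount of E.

B reacted = 0.236 × 683.6 = 161.3 mol/s; ν_B = −1, so ξ = 161.3/1 = 161.3 mol/s.
Outlet amounts (n = n₀ + ν ξ):
  B: 683.6 − 1(161.3) = 522.3
  D: 3752 − 2(161.3) = 3429
  A: 0 + 1(161.3) = 161.3
  E: 0 + 1(161.3) = 161.3
  G: 1215 (inert)

161 mol/s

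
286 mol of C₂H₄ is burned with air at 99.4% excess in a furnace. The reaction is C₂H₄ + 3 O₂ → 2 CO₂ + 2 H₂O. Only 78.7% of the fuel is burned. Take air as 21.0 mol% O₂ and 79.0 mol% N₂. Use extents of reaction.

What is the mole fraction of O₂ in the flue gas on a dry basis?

Stoichiometric O₂ = 3 × 286 = 858 mol; O₂ fed = 858 × 1.994 = 1711 mol.
N₂ fed = 1711 × 79/21 = 6436 mol.
Fuel reacted = 0.787 × 286 → ξ = 225.1 mol.
Outlet (n = n₀ + ν ξ):
  C₂H₄: 286 − 1(225.1) = 60.92
  O₂: 1711 − 3(225.1) = 1036
  N₂: 6436 (inert)
  CO₂: 0 + 2(225.1) = 450.2
  H₂O: 0 + 2(225.1) = 450.2
Dry total = 7983 mol; y_O₂ (dry) = 1036 / 7983 = 0.1297.

0.13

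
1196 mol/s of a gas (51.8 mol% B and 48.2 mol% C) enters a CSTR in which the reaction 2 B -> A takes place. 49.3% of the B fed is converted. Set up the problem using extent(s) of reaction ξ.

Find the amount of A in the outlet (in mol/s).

B reacted = 0.493 × 619.5 = 305.4 mol/s; ν_B = −2, so ξ = 305.4/2 = 152.7 mol/s.
Outlet amounts (n = n₀ + ν ξ):
  B: 619.5 − 2(152.7) = 314.1
  A: 0 + 1(152.7) = 152.7
  C: 576.5 (inert)

153 mol/s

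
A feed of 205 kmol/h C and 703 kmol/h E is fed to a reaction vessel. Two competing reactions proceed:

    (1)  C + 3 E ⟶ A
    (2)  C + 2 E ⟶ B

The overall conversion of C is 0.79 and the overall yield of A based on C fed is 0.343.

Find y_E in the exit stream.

Yield of A: 1ξ₁ / 205 = 0.343 → ξ₁ = 70.32 kmol/h.
Conversion of C: 1ξ₁ + 1ξ₂ = 0.79 × 205 = 162 → ξ₂ = 91.64 kmol/h.
Outlet amounts (n = n₀ + Σ ν·ξ):
  C: 205 − 1(70.32) − 1(91.64) = 43.05
  E: 703 − 3(70.32) − 2(91.64) = 308.8
  A: 0 + 1(70.32) = 70.32
  B: 0 + 1(91.64) = 91.64
Total out = 513.8 kmol/h; y_E = 308.8 / 513.8 = 0.601.

0.601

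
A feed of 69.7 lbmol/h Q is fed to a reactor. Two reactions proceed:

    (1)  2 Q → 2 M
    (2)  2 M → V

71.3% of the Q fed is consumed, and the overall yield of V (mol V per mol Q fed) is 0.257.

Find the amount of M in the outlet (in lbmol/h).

Conversion of Q: Q consumed = 2ξ₁ = 0.713 × 69.7 → ξ₁ = 24.85 lbmol/h.
Yield of V: 1ξ₂ / 69.7 = 0.257 → ξ₂ = 17.91 lbmol/h.
Outlet amounts (n = n₀ + Σ ν·ξ):
  Q: 69.7 − 2(24.85) = 20
  M: 0 + 2(24.85) − 2(17.91) = 13.87
  V: 0 + 1(17.91) = 17.91

13.9 lbmol/h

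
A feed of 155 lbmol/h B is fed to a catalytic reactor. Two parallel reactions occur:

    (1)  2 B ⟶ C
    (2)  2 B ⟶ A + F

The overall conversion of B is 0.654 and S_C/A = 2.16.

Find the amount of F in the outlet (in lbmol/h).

Conversion of B: B consumed = 0.654 × 155 = 101.4 lbmol/h = 2ξ₁ + 2ξ₂.
Selectivity: 1ξ₁ / (1ξ₂) = 2.16 → ξ₁ = 2.16 ξ₂.
Substitute: (2·2.16 + 2) ξ₂ = 101.4 → ξ₂ = 16.04 lbmol/h, ξ₁ = 34.65 lbmol/h.
Outlet amounts (n = n₀ + Σ ν·ξ):
  B: 155 − 2(34.65) − 2(16.04) = 53.63
  C: 0 + 1(34.65) = 34.65
  A: 0 + 1(16.04) = 16.04
  F: 0 + 1(16.04) = 16.04

16 lbmol/h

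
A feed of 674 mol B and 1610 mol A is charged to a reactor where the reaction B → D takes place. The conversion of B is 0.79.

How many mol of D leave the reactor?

532 mol

B reacted = 0.79 × 674 = 532.5 mol; ν_B = −1, so ξ = 532.5/1 = 532.5 mol.
Outlet amounts (n = n₀ + ν ξ):
  B: 674 − 1(532.5) = 141.5
  D: 0 + 1(532.5) = 532.5
  A: 1610 (inert)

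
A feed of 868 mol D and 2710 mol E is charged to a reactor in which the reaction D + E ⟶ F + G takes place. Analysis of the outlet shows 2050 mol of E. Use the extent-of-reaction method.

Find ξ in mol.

ξ = 660 mol

For E: n = n₀ − 1ξ → 2050 = 2710 − 1ξ, giving ξ = 660 mol.
Outlet amounts (n = n₀ + ν ξ):
  D: 868 − 1(660) = 208
  E: 2710 − 1(660) = 2050
  F: 0 + 1(660) = 660
  G: 0 + 1(660) = 660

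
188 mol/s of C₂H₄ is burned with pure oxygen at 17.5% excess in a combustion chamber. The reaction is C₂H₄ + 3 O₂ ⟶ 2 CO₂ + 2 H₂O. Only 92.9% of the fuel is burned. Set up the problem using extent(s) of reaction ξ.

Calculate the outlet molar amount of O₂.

139 mol/s

Stoichiometric O₂ = 3 × 188 = 564 mol/s; O₂ fed = 564 × 1.175 = 662.7 mol/s.
Fuel reacted = 0.929 × 188 → ξ = 174.7 mol/s.
Outlet (n = n₀ + ν ξ):
  C₂H₄: 188 − 1(174.7) = 13.35
  O₂: 662.7 − 3(174.7) = 138.7
  CO₂: 0 + 2(174.7) = 349.3
  H₂O: 0 + 2(174.7) = 349.3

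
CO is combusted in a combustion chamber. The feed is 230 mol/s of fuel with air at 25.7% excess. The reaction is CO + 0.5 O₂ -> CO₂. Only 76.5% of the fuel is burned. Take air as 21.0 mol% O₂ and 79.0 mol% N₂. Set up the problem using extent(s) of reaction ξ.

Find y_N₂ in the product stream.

0.655

Stoichiometric O₂ = 0.5 × 230 = 115 mol/s; O₂ fed = 115 × 1.257 = 144.6 mol/s.
N₂ fed = 144.6 × 79/21 = 543.8 mol/s.
Fuel reacted = 0.765 × 230 → ξ = 176 mol/s.
Outlet (n = n₀ + ν ξ):
  CO: 230 − 1(176) = 54.05
  O₂: 144.6 − 0.5(176) = 56.58
  N₂: 543.8 (inert)
  CO₂: 0 + 1(176) = 176
Total out = 830.4 mol/s; y_N₂ = 543.8 / 830.4 = 0.6549.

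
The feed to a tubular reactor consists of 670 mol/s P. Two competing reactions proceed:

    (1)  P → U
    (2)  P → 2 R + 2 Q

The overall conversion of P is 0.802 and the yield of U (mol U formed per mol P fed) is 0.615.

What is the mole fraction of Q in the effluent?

0.24

Yield of U: 1ξ₁ / 670 = 0.615 → ξ₁ = 412.1 mol/s.
Conversion of P: 1ξ₁ + 1ξ₂ = 0.802 × 670 = 537.3 → ξ₂ = 125.3 mol/s.
Outlet amounts (n = n₀ + Σ ν·ξ):
  P: 670 − 1(412.1) − 1(125.3) = 132.7
  U: 0 + 1(412.1) = 412.1
  R: 0 + 2(125.3) = 250.6
  Q: 0 + 2(125.3) = 250.6
Total out = 1046 mol/s; y_Q = 250.6 / 1046 = 0.2396.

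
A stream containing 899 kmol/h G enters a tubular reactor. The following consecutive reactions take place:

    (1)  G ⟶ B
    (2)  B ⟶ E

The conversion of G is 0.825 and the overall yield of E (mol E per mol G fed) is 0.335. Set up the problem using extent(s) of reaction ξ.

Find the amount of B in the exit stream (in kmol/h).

441 kmol/h

Conversion of G: G consumed = 1ξ₁ = 0.825 × 899 → ξ₁ = 741.7 kmol/h.
Yield of E: 1ξ₂ / 899 = 0.335 → ξ₂ = 301.2 kmol/h.
Outlet amounts (n = n₀ + Σ ν·ξ):
  G: 899 − 1(741.7) = 157.3
  B: 0 + 1(741.7) − 1(301.2) = 440.5
  E: 0 + 1(301.2) = 301.2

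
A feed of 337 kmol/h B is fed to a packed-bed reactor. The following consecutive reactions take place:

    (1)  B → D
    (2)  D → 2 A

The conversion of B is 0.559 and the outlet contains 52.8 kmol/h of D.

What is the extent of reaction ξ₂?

ξ₂ = 136 kmol/h

Conversion of B: B consumed = 1ξ₁ = 0.559 × 337 → ξ₁ = 188.4 kmol/h.
D balance: n_D = 0 + 1ξ₁ − 1ξ₂ = 52.8 → ξ₂ = (1·188.4 − 52.8)/1 = 135.6 kmol/h.
Outlet amounts (n = n₀ + Σ ν·ξ):
  B: 337 − 1(188.4) = 148.6
  D: 0 + 1(188.4) − 1(135.6) = 52.8
  A: 0 + 2(135.6) = 271.2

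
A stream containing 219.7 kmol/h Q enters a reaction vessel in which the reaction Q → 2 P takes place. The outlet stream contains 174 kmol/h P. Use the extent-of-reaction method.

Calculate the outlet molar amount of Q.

For P: n = n₀ + 2ξ → 174 = 0 + 2ξ, giving ξ = 87 kmol/h.
Outlet amounts (n = n₀ + ν ξ):
  Q: 219.7 − 1(87) = 132.7
  P: 0 + 2(87) = 174

133 kmol/h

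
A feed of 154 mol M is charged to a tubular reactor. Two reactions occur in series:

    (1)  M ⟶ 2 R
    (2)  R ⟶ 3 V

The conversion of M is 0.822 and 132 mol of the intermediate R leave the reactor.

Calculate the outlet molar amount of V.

364 mol

Conversion of M: M consumed = 1ξ₁ = 0.822 × 154 → ξ₁ = 126.6 mol.
R balance: n_R = 0 + 2ξ₁ − 1ξ₂ = 132 → ξ₂ = (2·126.6 − 132)/1 = 121.2 mol.
Outlet amounts (n = n₀ + Σ ν·ξ):
  M: 154 − 1(126.6) = 27.41
  R: 0 + 2(126.6) − 1(121.2) = 132
  V: 0 + 3(121.2) = 363.5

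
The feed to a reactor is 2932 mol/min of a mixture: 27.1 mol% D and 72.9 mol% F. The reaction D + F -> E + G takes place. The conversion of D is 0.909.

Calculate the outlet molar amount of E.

722 mol/min

D reacted = 0.909 × 794.6 = 722.3 mol/min; ν_D = −1, so ξ = 722.3/1 = 722.3 mol/min.
Outlet amounts (n = n₀ + ν ξ):
  D: 794.6 − 1(722.3) = 72.31
  F: 2137 − 1(722.3) = 1415
  E: 0 + 1(722.3) = 722.3
  G: 0 + 1(722.3) = 722.3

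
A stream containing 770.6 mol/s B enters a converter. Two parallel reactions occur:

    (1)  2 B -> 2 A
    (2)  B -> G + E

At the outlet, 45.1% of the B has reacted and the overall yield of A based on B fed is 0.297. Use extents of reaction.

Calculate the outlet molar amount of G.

119 mol/s

Yield of A: 2ξ₁ / 770.6 = 0.297 → ξ₁ = 114.4 mol/s.
Conversion of B: 2ξ₁ + 1ξ₂ = 0.451 × 770.6 = 347.5 → ξ₂ = 118.7 mol/s.
Outlet amounts (n = n₀ + Σ ν·ξ):
  B: 770.6 − 2(114.4) − 1(118.7) = 423.1
  A: 0 + 2(114.4) = 228.9
  G: 0 + 1(118.7) = 118.7
  E: 0 + 1(118.7) = 118.7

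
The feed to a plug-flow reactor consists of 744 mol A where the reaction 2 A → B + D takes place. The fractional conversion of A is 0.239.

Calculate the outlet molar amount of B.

88.9 mol

A reacted = 0.239 × 744 = 177.8 mol; ν_A = −2, so ξ = 177.8/2 = 88.91 mol.
Outlet amounts (n = n₀ + ν ξ):
  A: 744 − 2(88.91) = 566.2
  B: 0 + 1(88.91) = 88.91
  D: 0 + 1(88.91) = 88.91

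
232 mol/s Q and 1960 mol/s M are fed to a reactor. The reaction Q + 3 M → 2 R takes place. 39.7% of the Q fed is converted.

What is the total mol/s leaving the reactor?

2010 mol/s

Q reacted = 0.397 × 232 = 92.1 mol/s; ν_Q = −1, so ξ = 92.1/1 = 92.1 mol/s.
Outlet amounts (n = n₀ + ν ξ):
  Q: 232 − 1(92.1) = 139.9
  M: 1960 − 3(92.1) = 1684
  R: 0 + 2(92.1) = 184.2
Total out = 139.9 + 1684 + 184.2 = 2008 mol/s.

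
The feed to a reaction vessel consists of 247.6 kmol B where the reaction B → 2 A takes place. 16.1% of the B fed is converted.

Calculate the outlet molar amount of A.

79.7 kmol

B reacted = 0.161 × 247.6 = 39.86 kmol; ν_B = −1, so ξ = 39.86/1 = 39.86 kmol.
Outlet amounts (n = n₀ + ν ξ):
  B: 247.6 − 1(39.86) = 207.7
  A: 0 + 2(39.86) = 79.73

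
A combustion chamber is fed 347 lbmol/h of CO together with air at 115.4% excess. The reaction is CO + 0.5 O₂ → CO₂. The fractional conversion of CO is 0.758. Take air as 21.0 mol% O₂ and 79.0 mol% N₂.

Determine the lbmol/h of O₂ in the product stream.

242 lbmol/h

Stoichiometric O₂ = 0.5 × 347 = 173.5 lbmol/h; O₂ fed = 173.5 × 2.154 = 373.7 lbmol/h.
N₂ fed = 373.7 × 79/21 = 1406 lbmol/h.
Fuel reacted = 0.758 × 347 → ξ = 263 lbmol/h.
Outlet (n = n₀ + ν ξ):
  CO: 347 − 1(263) = 83.97
  O₂: 373.7 − 0.5(263) = 242.2
  N₂: 1406 (inert)
  CO₂: 0 + 1(263) = 263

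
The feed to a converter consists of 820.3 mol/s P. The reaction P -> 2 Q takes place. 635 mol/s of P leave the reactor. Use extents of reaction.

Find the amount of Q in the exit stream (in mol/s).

For P: n = n₀ − 1ξ → 635 = 820.3 − 1ξ, giving ξ = 185.3 mol/s.
Outlet amounts (n = n₀ + ν ξ):
  P: 820.3 − 1(185.3) = 635
  Q: 0 + 2(185.3) = 370.6

371 mol/s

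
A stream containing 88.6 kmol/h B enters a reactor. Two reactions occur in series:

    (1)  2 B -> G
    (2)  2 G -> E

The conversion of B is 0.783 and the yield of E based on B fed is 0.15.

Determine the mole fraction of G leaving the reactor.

0.2

Conversion of B: B consumed = 2ξ₁ = 0.783 × 88.6 → ξ₁ = 34.69 kmol/h.
Yield of E: 1ξ₂ / 88.6 = 0.15 → ξ₂ = 13.29 kmol/h.
Outlet amounts (n = n₀ + Σ ν·ξ):
  B: 88.6 − 2(34.69) = 19.23
  G: 0 + 1(34.69) − 2(13.29) = 8.107
  E: 0 + 1(13.29) = 13.29
Total out = 40.62 kmol/h; y_G = 8.107 / 40.62 = 0.1996.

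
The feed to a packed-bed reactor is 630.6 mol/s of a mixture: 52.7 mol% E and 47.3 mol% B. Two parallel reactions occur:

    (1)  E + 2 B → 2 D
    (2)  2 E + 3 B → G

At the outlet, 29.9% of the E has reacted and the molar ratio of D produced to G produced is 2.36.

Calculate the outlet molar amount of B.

131 mol/s

Conversion of E: E consumed = 0.299 × 332.3 = 99.37 mol/s = 1ξ₁ + 2ξ₂.
Selectivity: 2ξ₁ / (1ξ₂) = 2.36 → ξ₁ = 1.18 ξ₂.
Substitute: (1·1.18 + 2) ξ₂ = 99.37 → ξ₂ = 31.25 mol/s, ξ₁ = 36.87 mol/s.
Outlet amounts (n = n₀ + Σ ν·ξ):
  E: 332.3 − 1(36.87) − 2(31.25) = 233
  B: 298.3 − 2(36.87) − 3(31.25) = 130.8
  D: 0 + 2(36.87) = 73.74
  G: 0 + 1(31.25) = 31.25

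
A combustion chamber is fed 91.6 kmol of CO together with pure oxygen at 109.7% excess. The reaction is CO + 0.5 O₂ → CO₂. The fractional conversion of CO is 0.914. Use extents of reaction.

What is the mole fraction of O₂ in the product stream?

0.372

Stoichiometric O₂ = 0.5 × 91.6 = 45.8 kmol; O₂ fed = 45.8 × 2.097 = 96.04 kmol.
Fuel reacted = 0.914 × 91.6 → ξ = 83.72 kmol.
Outlet (n = n₀ + ν ξ):
  CO: 91.6 − 1(83.72) = 7.878
  O₂: 96.04 − 0.5(83.72) = 54.18
  CO₂: 0 + 1(83.72) = 83.72
Total out = 145.8 kmol; y_O₂ = 54.18 / 145.8 = 0.3717.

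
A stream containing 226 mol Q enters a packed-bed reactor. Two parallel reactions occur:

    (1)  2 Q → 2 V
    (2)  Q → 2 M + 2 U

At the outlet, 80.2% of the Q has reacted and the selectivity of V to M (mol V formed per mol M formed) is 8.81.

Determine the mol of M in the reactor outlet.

Conversion of Q: Q consumed = 0.802 × 226 = 181.3 mol = 2ξ₁ + 1ξ₂.
Selectivity: 2ξ₁ / (2ξ₂) = 8.81 → ξ₁ = 8.81 ξ₂.
Substitute: (2·8.81 + 1) ξ₂ = 181.3 → ξ₂ = 9.734 mol, ξ₁ = 85.76 mol.
Outlet amounts (n = n₀ + Σ ν·ξ):
  Q: 226 − 2(85.76) − 1(9.734) = 44.75
  V: 0 + 2(85.76) = 171.5
  M: 0 + 2(9.734) = 19.47
  U: 0 + 2(9.734) = 19.47

19.5 mol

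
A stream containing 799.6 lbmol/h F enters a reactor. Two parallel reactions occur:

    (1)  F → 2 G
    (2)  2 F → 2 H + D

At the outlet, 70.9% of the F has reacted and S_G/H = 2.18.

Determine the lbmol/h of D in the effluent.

Conversion of F: F consumed = 0.709 × 799.6 = 566.9 lbmol/h = 1ξ₁ + 2ξ₂.
Selectivity: 2ξ₁ / (2ξ₂) = 2.18 → ξ₁ = 2.18 ξ₂.
Substitute: (1·2.18 + 2) ξ₂ = 566.9 → ξ₂ = 135.6 lbmol/h, ξ₁ = 295.7 lbmol/h.
Outlet amounts (n = n₀ + Σ ν·ξ):
  F: 799.6 − 1(295.7) − 2(135.6) = 232.7
  G: 0 + 2(295.7) = 591.3
  H: 0 + 2(135.6) = 271.3
  D: 0 + 1(135.6) = 135.6

136 lbmol/h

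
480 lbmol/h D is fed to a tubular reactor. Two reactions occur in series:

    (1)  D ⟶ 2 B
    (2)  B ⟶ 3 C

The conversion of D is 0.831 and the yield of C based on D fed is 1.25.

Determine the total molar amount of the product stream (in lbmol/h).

1280 lbmol/h

Conversion of D: D consumed = 1ξ₁ = 0.831 × 480 → ξ₁ = 398.9 lbmol/h.
Yield of C: 3ξ₂ / 480 = 1.25 → ξ₂ = 200 lbmol/h.
Outlet amounts (n = n₀ + Σ ν·ξ):
  D: 480 − 1(398.9) = 81.12
  B: 0 + 2(398.9) − 1(200) = 597.8
  C: 0 + 3(200) = 600
Total out = 81.12 + 597.8 + 600 = 1279 lbmol/h.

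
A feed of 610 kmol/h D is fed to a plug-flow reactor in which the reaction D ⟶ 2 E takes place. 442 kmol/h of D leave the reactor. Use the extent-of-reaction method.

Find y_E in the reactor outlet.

0.432

For D: n = n₀ − 1ξ → 442 = 610 − 1ξ, giving ξ = 168 kmol/h.
Outlet amounts (n = n₀ + ν ξ):
  D: 610 − 1(168) = 442
  E: 0 + 2(168) = 336
Total out = 778 kmol/h; y_E = 336 / 778 = 0.4319.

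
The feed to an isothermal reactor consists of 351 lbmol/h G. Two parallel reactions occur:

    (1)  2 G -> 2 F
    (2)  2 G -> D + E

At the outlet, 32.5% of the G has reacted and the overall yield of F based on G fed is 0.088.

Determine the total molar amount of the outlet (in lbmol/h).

Yield of F: 2ξ₁ / 351 = 0.088 → ξ₁ = 15.44 lbmol/h.
Conversion of G: 2ξ₁ + 2ξ₂ = 0.325 × 351 = 114.1 → ξ₂ = 41.59 lbmol/h.
Outlet amounts (n = n₀ + Σ ν·ξ):
  G: 351 − 2(15.44) − 2(41.59) = 236.9
  F: 0 + 2(15.44) = 30.89
  D: 0 + 1(41.59) = 41.59
  E: 0 + 1(41.59) = 41.59
Total out = 236.9 + 30.89 + 41.59 + 41.59 = 351 lbmol/h.

351 lbmol/h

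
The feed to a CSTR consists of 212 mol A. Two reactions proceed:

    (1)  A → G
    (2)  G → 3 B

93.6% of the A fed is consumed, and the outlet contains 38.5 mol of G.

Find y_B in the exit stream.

Conversion of A: A consumed = 1ξ₁ = 0.936 × 212 → ξ₁ = 198.4 mol.
G balance: n_G = 0 + 1ξ₁ − 1ξ₂ = 38.5 → ξ₂ = (1·198.4 − 38.5)/1 = 159.9 mol.
Outlet amounts (n = n₀ + Σ ν·ξ):
  A: 212 − 1(198.4) = 13.57
  G: 0 + 1(198.4) − 1(159.9) = 38.5
  B: 0 + 3(159.9) = 479.8
Total out = 531.9 mol; y_B = 479.8 / 531.9 = 0.9021.

0.902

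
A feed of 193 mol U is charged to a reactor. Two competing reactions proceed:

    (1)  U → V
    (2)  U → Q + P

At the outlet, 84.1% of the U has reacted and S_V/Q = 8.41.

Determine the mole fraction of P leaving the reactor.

0.082

Conversion of U: U consumed = 0.841 × 193 = 162.3 mol = 1ξ₁ + 1ξ₂.
Selectivity: 1ξ₁ / (1ξ₂) = 8.41 → ξ₁ = 8.41 ξ₂.
Substitute: (1·8.41 + 1) ξ₂ = 162.3 → ξ₂ = 17.25 mol, ξ₁ = 145.1 mol.
Outlet amounts (n = n₀ + Σ ν·ξ):
  U: 193 − 1(145.1) − 1(17.25) = 30.69
  V: 0 + 1(145.1) = 145.1
  Q: 0 + 1(17.25) = 17.25
  P: 0 + 1(17.25) = 17.25
Total out = 210.2 mol; y_P = 17.25 / 210.2 = 0.08204.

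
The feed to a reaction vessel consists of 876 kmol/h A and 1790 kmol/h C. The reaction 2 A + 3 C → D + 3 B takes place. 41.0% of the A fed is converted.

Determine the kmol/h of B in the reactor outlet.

539 kmol/h

A reacted = 0.41 × 876 = 359.2 kmol/h; ν_A = −2, so ξ = 359.2/2 = 179.6 kmol/h.
Outlet amounts (n = n₀ + ν ξ):
  A: 876 − 2(179.6) = 516.8
  C: 1790 − 3(179.6) = 1251
  D: 0 + 1(179.6) = 179.6
  B: 0 + 3(179.6) = 538.7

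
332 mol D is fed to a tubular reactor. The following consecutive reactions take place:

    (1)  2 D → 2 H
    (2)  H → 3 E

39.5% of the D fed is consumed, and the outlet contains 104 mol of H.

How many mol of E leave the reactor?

81.4 mol

Conversion of D: D consumed = 2ξ₁ = 0.395 × 332 → ξ₁ = 65.57 mol.
H balance: n_H = 0 + 2ξ₁ − 1ξ₂ = 104 → ξ₂ = (2·65.57 − 104)/1 = 27.14 mol.
Outlet amounts (n = n₀ + Σ ν·ξ):
  D: 332 − 2(65.57) = 200.9
  H: 0 + 2(65.57) − 1(27.14) = 104
  E: 0 + 3(27.14) = 81.42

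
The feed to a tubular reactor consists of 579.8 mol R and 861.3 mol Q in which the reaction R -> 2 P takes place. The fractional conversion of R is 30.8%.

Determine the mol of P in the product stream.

R reacted = 0.308 × 579.8 = 178.6 mol; ν_R = −1, so ξ = 178.6/1 = 178.6 mol.
Outlet amounts (n = n₀ + ν ξ):
  R: 579.8 − 1(178.6) = 401.2
  P: 0 + 2(178.6) = 357.2
  Q: 861.3 (inert)

357 mol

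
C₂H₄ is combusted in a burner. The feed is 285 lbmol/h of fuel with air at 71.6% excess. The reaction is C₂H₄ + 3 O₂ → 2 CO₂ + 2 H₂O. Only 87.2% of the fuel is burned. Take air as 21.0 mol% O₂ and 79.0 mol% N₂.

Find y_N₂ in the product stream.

0.759

Stoichiometric O₂ = 3 × 285 = 855 lbmol/h; O₂ fed = 855 × 1.716 = 1467 lbmol/h.
N₂ fed = 1467 × 79/21 = 5519 lbmol/h.
Fuel reacted = 0.872 × 285 → ξ = 248.5 lbmol/h.
Outlet (n = n₀ + ν ξ):
  C₂H₄: 285 − 1(248.5) = 36.48
  O₂: 1467 − 3(248.5) = 721.6
  N₂: 5519 (inert)
  CO₂: 0 + 2(248.5) = 497
  H₂O: 0 + 2(248.5) = 497
Total out = 7272 lbmol/h; y_N₂ = 5519 / 7272 = 0.759.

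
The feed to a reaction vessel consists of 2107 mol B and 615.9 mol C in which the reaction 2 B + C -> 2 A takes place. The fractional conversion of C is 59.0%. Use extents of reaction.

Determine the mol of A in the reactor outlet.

C reacted = 0.59 × 615.9 = 363.4 mol; ν_C = −1, so ξ = 363.4/1 = 363.4 mol.
Outlet amounts (n = n₀ + ν ξ):
  B: 2107 − 2(363.4) = 1380
  C: 615.9 − 1(363.4) = 252.5
  A: 0 + 2(363.4) = 726.8

727 mol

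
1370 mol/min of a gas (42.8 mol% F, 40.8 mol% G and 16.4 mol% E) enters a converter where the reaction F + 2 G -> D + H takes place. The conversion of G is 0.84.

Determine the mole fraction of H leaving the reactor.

G reacted = 0.84 × 559 = 469.5 mol/min; ν_G = −2, so ξ = 469.5/2 = 234.8 mol/min.
Outlet amounts (n = n₀ + ν ξ):
  F: 586.4 − 1(234.8) = 351.6
  G: 559 − 2(234.8) = 89.43
  D: 0 + 1(234.8) = 234.8
  H: 0 + 1(234.8) = 234.8
  E: 224.7 (inert)
Total out = 1135 mol/min; y_H = 234.8 / 1135 = 0.2068.

0.207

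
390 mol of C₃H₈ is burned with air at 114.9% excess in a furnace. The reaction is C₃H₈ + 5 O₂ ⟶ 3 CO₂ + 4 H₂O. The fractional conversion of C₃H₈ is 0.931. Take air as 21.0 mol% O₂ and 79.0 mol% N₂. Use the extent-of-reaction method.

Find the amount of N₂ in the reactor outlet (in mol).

15800 mol

Stoichiometric O₂ = 5 × 390 = 1950 mol; O₂ fed = 1950 × 2.149 = 4191 mol.
N₂ fed = 4191 × 79/21 = 15760 mol.
Fuel reacted = 0.931 × 390 → ξ = 363.1 mol.
Outlet (n = n₀ + ν ξ):
  C₃H₈: 390 − 1(363.1) = 26.91
  O₂: 4191 − 5(363.1) = 2375
  N₂: 15760 (inert)
  CO₂: 0 + 3(363.1) = 1089
  H₂O: 0 + 4(363.1) = 1452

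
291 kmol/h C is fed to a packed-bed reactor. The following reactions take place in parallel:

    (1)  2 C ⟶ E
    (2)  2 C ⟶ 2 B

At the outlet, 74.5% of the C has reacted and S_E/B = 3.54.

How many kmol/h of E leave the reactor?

Conversion of C: C consumed = 0.745 × 291 = 216.8 kmol/h = 2ξ₁ + 2ξ₂.
Selectivity: 1ξ₁ / (2ξ₂) = 3.54 → ξ₁ = 7.08 ξ₂.
Substitute: (2·7.08 + 2) ξ₂ = 216.8 → ξ₂ = 13.42 kmol/h, ξ₁ = 94.98 kmol/h.
Outlet amounts (n = n₀ + Σ ν·ξ):
  C: 291 − 2(94.98) − 2(13.42) = 74.21
  E: 0 + 1(94.98) = 94.98
  B: 0 + 2(13.42) = 26.83

95 kmol/h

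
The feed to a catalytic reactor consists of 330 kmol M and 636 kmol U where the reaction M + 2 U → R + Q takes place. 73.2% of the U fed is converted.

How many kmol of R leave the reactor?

U reacted = 0.732 × 636 = 465.6 kmol; ν_U = −2, so ξ = 465.6/2 = 232.8 kmol.
Outlet amounts (n = n₀ + ν ξ):
  M: 330 − 1(232.8) = 97.22
  U: 636 − 2(232.8) = 170.4
  R: 0 + 1(232.8) = 232.8
  Q: 0 + 1(232.8) = 232.8

233 kmol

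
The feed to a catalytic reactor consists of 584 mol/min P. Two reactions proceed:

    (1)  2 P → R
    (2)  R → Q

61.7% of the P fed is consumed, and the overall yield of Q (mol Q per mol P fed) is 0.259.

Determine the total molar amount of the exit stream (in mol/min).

404 mol/min

Conversion of P: P consumed = 2ξ₁ = 0.617 × 584 → ξ₁ = 180.2 mol/min.
Yield of Q: 1ξ₂ / 584 = 0.259 → ξ₂ = 151.3 mol/min.
Outlet amounts (n = n₀ + Σ ν·ξ):
  P: 584 − 2(180.2) = 223.7
  R: 0 + 1(180.2) − 1(151.3) = 28.91
  Q: 0 + 1(151.3) = 151.3
Total out = 223.7 + 28.91 + 151.3 = 403.8 mol/min.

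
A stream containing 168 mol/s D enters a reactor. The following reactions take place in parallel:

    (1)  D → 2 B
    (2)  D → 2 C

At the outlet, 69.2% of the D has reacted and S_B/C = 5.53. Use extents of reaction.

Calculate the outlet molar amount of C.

35.6 mol/s

Conversion of D: D consumed = 0.692 × 168 = 116.3 mol/s = 1ξ₁ + 1ξ₂.
Selectivity: 2ξ₁ / (2ξ₂) = 5.53 → ξ₁ = 5.53 ξ₂.
Substitute: (1·5.53 + 1) ξ₂ = 116.3 → ξ₂ = 17.8 mol/s, ξ₁ = 98.45 mol/s.
Outlet amounts (n = n₀ + Σ ν·ξ):
  D: 168 − 1(98.45) − 1(17.8) = 51.74
  B: 0 + 2(98.45) = 196.9
  C: 0 + 2(17.8) = 35.61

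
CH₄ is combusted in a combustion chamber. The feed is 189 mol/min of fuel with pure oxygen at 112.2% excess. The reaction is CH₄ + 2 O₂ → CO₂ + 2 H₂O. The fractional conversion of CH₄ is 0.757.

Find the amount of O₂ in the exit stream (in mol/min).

516 mol/min

Stoichiometric O₂ = 2 × 189 = 378 mol/min; O₂ fed = 378 × 2.122 = 802.1 mol/min.
Fuel reacted = 0.757 × 189 → ξ = 143.1 mol/min.
Outlet (n = n₀ + ν ξ):
  CH₄: 189 − 1(143.1) = 45.93
  O₂: 802.1 − 2(143.1) = 516
  CO₂: 0 + 1(143.1) = 143.1
  H₂O: 0 + 2(143.1) = 286.1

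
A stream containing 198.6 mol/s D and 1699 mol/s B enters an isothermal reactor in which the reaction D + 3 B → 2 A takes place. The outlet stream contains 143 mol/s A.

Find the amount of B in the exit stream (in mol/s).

For A: n = n₀ + 2ξ → 143 = 0 + 2ξ, giving ξ = 71.5 mol/s.
Outlet amounts (n = n₀ + ν ξ):
  D: 198.6 − 1(71.5) = 127.1
  B: 1699 − 3(71.5) = 1484
  A: 0 + 2(71.5) = 143

1480 mol/s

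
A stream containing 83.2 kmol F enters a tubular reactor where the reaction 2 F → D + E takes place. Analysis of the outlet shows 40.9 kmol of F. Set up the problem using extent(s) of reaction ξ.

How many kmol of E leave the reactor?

For F: n = n₀ − 2ξ → 40.9 = 83.2 − 2ξ, giving ξ = 21.15 kmol.
Outlet amounts (n = n₀ + ν ξ):
  F: 83.2 − 2(21.15) = 40.9
  D: 0 + 1(21.15) = 21.15
  E: 0 + 1(21.15) = 21.15

21.2 kmol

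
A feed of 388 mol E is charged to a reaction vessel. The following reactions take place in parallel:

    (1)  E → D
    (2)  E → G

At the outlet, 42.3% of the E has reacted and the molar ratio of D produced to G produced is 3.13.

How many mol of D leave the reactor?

Conversion of E: E consumed = 0.423 × 388 = 164.1 mol = 1ξ₁ + 1ξ₂.
Selectivity: 1ξ₁ / (1ξ₂) = 3.13 → ξ₁ = 3.13 ξ₂.
Substitute: (1·3.13 + 1) ξ₂ = 164.1 → ξ₂ = 39.74 mol, ξ₁ = 124.4 mol.
Outlet amounts (n = n₀ + Σ ν·ξ):
  E: 388 − 1(124.4) − 1(39.74) = 223.9
  D: 0 + 1(124.4) = 124.4
  G: 0 + 1(39.74) = 39.74

124 mol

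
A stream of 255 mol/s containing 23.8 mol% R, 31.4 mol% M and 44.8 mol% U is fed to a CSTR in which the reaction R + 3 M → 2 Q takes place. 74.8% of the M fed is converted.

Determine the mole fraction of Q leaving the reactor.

M reacted = 0.748 × 80.07 = 59.89 mol/s; ν_M = −3, so ξ = 59.89/3 = 19.96 mol/s.
Outlet amounts (n = n₀ + ν ξ):
  R: 60.69 − 1(19.96) = 40.73
  M: 80.07 − 3(19.96) = 20.18
  Q: 0 + 2(19.96) = 39.93
  U: 114.2 (inert)
Total out = 215.1 mol/s; y_Q = 39.93 / 215.1 = 0.1857.

0.186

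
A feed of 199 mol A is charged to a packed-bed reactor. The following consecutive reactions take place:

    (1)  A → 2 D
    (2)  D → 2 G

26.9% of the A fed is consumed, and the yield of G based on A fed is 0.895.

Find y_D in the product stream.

Conversion of A: A consumed = 1ξ₁ = 0.269 × 199 → ξ₁ = 53.53 mol.
Yield of G: 2ξ₂ / 199 = 0.895 → ξ₂ = 89.05 mol.
Outlet amounts (n = n₀ + Σ ν·ξ):
  A: 199 − 1(53.53) = 145.5
  D: 0 + 2(53.53) − 1(89.05) = 18.01
  G: 0 + 2(89.05) = 178.1
Total out = 341.6 mol; y_D = 18.01 / 341.6 = 0.05272.

0.0527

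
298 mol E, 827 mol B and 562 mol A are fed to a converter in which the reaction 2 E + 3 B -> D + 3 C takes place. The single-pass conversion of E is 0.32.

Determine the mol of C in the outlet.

143 mol

E reacted = 0.32 × 298 = 95.36 mol; ν_E = −2, so ξ = 95.36/2 = 47.68 mol.
Outlet amounts (n = n₀ + ν ξ):
  E: 298 − 2(47.68) = 202.6
  B: 827 − 3(47.68) = 684
  D: 0 + 1(47.68) = 47.68
  C: 0 + 3(47.68) = 143
  A: 562 (inert)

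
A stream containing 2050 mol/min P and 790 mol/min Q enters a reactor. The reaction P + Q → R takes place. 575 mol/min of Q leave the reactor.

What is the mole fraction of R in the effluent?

For Q: n = n₀ − 1ξ → 575 = 790 − 1ξ, giving ξ = 215 mol/min.
Outlet amounts (n = n₀ + ν ξ):
  P: 2050 − 1(215) = 1835
  Q: 790 − 1(215) = 575
  R: 0 + 1(215) = 215
Total out = 2625 mol/min; y_R = 215 / 2625 = 0.0819.

0.0819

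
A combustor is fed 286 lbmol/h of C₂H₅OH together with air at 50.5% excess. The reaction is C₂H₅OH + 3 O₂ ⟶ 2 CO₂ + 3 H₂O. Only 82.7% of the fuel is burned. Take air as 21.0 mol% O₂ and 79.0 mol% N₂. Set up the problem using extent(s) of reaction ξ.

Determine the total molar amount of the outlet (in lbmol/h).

Stoichiometric O₂ = 3 × 286 = 858 lbmol/h; O₂ fed = 858 × 1.505 = 1291 lbmol/h.
N₂ fed = 1291 × 79/21 = 4858 lbmol/h.
Fuel reacted = 0.827 × 286 → ξ = 236.5 lbmol/h.
Outlet (n = n₀ + ν ξ):
  C₂H₅OH: 286 − 1(236.5) = 49.48
  O₂: 1291 − 3(236.5) = 581.7
  N₂: 4858 (inert)
  CO₂: 0 + 2(236.5) = 473
  H₂O: 0 + 3(236.5) = 709.6
Total out = 49.48 + 581.7 + 4858 + 473 + 709.6 = 6672 lbmol/h.

6670 lbmol/h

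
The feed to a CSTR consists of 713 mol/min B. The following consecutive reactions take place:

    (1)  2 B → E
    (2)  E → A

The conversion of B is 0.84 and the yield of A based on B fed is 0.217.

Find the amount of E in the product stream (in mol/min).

Conversion of B: B consumed = 2ξ₁ = 0.84 × 713 → ξ₁ = 299.5 mol/min.
Yield of A: 1ξ₂ / 713 = 0.217 → ξ₂ = 154.7 mol/min.
Outlet amounts (n = n₀ + Σ ν·ξ):
  B: 713 − 2(299.5) = 114.1
  E: 0 + 1(299.5) − 1(154.7) = 144.7
  A: 0 + 1(154.7) = 154.7

145 mol/min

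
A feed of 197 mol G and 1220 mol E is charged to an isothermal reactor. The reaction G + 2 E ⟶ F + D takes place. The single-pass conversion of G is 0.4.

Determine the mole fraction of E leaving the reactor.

G reacted = 0.4 × 197 = 78.8 mol; ν_G = −1, so ξ = 78.8/1 = 78.8 mol.
Outlet amounts (n = n₀ + ν ξ):
  G: 197 − 1(78.8) = 118.2
  E: 1220 − 2(78.8) = 1062
  F: 0 + 1(78.8) = 78.8
  D: 0 + 1(78.8) = 78.8
Total out = 1338 mol; y_E = 1062 / 1338 = 0.7939.

0.794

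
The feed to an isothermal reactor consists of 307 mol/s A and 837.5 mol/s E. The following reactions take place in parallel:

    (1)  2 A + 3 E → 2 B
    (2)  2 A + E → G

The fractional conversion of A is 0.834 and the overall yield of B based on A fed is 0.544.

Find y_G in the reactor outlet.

0.0553

Yield of B: 2ξ₁ / 307 = 0.544 → ξ₁ = 83.5 mol/s.
Conversion of A: 2ξ₁ + 2ξ₂ = 0.834 × 307 = 256 → ξ₂ = 44.52 mol/s.
Outlet amounts (n = n₀ + Σ ν·ξ):
  A: 307 − 2(83.5) − 2(44.52) = 50.96
  E: 837.5 − 3(83.5) − 1(44.52) = 542.5
  B: 0 + 2(83.5) = 167
  G: 0 + 1(44.52) = 44.52
Total out = 805 mol/s; y_G = 44.52 / 805 = 0.0553.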